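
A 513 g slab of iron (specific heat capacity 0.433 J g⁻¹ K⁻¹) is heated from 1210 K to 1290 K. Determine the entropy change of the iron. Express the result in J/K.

ΔS = 14.2 J/K

ΔS = ∫dQ_rev/T = m c ln(T₂/T₁) = 513 × 0.433 × ln(1290/1210) = 14.2 J/K.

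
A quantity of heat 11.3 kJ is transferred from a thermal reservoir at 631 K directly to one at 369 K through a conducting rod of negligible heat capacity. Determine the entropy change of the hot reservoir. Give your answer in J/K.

ΔS_hot = -17.9 J/K

The hot reservoir loses heat Q, so ΔS_hot = −Q/T_H = −11300/631 = -17.9 J/K.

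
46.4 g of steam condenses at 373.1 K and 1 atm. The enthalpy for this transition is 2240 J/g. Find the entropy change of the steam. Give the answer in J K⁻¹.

ΔS = -279 J/K

Heat released by the substance: Q = −mL = −46.4 × 2240 = −103936 J.
At constant T, ΔS = Q_rev/T = −103936 / 373.1 = -279 J/K.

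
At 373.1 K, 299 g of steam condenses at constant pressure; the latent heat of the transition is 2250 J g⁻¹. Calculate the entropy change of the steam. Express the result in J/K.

ΔS = -1800 J/K

Heat released by the substance: Q = −mL = −299 × 2250 = −672750 J.
At constant T, ΔS = Q_rev/T = −672750 / 373.1 = -1800 J/K.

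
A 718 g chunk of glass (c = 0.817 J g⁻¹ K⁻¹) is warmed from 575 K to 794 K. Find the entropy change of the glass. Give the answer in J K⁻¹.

ΔS = 189 J/K

ΔS = ∫dQ_rev/T = m c ln(T₂/T₁) = 718 × 0.817 × ln(794/575) = 189 J/K.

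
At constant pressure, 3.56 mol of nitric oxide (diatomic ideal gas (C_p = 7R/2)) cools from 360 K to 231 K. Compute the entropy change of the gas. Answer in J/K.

At constant pressure, ΔS = nC_p ln(T₂/T₁) with C_p = 7R/2 = 29.1 J mol⁻¹ K⁻¹.
ΔS = 3.56 × 29.1 × ln(231/360) = -46 J/K.

ΔS = -46 J/K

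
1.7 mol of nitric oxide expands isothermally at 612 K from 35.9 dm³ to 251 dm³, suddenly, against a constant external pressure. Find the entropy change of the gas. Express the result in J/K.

ΔS_gas = 27.5 J/K

Entropy is a state function, so ΔS_gas depends only on the end states.
For an isothermal ideal gas ΔS_gas = nR ln(V₂/V₁) = 1.7 × 8.314 × ln(251/35.9) = 27.5 J/K.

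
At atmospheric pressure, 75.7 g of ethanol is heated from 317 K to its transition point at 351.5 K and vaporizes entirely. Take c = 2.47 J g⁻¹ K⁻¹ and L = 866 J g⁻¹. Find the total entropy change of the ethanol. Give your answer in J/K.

ΔS = 206 J/K

Warming step: ΔS₁ = m c ln(T_tr/T_i) = 75.7 × 2.47 × ln(351.5/317) = 19.32 J/K.
Phase change: ΔS₂ = +mL/T_tr = 75.7 × 866 / 351.5 = 186.5 J/K.
ΔS_total = (19.32) + (186.5) = 206 J/K.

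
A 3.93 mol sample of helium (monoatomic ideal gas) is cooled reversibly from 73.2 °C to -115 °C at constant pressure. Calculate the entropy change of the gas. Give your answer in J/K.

In kelvin: T₁ = 346.35 K, T₂ = 158.15 K. At constant pressure, ΔS = nC_p ln(T₂/T₁) with C_p = 5R/2 = 20.79 J mol⁻¹ K⁻¹.
ΔS = 3.93 × 20.79 × ln(158.15/346.35) = -64 J/K.

ΔS = -64 J/K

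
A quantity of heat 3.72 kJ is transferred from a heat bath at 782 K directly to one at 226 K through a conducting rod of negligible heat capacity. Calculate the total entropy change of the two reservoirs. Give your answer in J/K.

ΔS_total = 11.7 J/K

ΔS_hot = −Q/T_H = −3720/782 = -4.757 J/K and ΔS_cold = +Q/T_C = 3720/226 = 16.46 J/K.
ΔS_total = -4.757 + 16.46 = 11.7 J/K, positive as the second law requires.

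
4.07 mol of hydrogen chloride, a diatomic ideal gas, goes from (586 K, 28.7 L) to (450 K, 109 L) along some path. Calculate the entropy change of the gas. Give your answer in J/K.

ΔS = 22.8 J/K

Entropy is a state function: ΔS = nC_V ln(T₂/T₁) + nR ln(V₂/V₁), with C_V = 5R/2 = 20.79 J mol⁻¹ K⁻¹ for a diatomic ideal gas.
ΔS = 4.07 × [20.79 × ln(450/586) + 8.314 × ln(109/28.7)] = 22.8 J/K.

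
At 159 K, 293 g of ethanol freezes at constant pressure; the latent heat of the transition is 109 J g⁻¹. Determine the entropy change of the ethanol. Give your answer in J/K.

Heat released by the substance: Q = −mL = −293 × 109 = −31937 J.
At constant T, ΔS = Q_rev/T = −31937 / 159 = -201 J/K.

ΔS = -201 J/K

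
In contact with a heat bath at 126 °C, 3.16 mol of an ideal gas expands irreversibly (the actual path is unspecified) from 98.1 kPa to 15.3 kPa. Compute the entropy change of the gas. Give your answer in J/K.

ΔS_gas = 48.8 J/K

Entropy is a state function, so ΔS_gas depends only on the end states.
For an isothermal ideal gas ΔS_gas = nR ln(P₁/P₂) = 3.16 × 8.314 × ln(98.1/15.3) = 48.8 J/K.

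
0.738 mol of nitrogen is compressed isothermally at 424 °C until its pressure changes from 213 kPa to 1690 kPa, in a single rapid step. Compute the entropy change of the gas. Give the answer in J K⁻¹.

ΔS_gas = -12.7 J/K

Entropy is a state function, so ΔS_gas depends only on the end states.
For an isothermal ideal gas ΔS_gas = nR ln(P₁/P₂) = 0.738 × 8.314 × ln(213/1690) = -12.7 J/K.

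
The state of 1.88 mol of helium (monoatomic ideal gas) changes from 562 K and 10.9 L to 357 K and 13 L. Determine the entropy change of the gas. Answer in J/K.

Entropy is a state function: ΔS = nC_V ln(T₂/T₁) + nR ln(V₂/V₁), with C_V = 3R/2 = 12.47 J mol⁻¹ K⁻¹ for a monoatomic ideal gas.
ΔS = 1.88 × [12.47 × ln(357/562) + 8.314 × ln(13/10.9)] = -7.88 J/K.

ΔS = -7.88 J/K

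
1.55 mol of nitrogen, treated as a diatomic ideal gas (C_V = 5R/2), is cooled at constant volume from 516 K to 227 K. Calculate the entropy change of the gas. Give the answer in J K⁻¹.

At constant volume, ΔS = nC_V ln(T₂/T₁) with C_V = 5R/2 = 20.79 J mol⁻¹ K⁻¹.
ΔS = 1.55 × 20.79 × ln(227/516) = -26.5 J/K.

ΔS = -26.5 J/K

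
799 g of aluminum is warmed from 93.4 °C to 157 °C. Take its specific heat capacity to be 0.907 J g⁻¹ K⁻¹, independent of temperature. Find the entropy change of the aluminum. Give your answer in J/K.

ΔS = 116 J/K

In kelvin: T₁ = 366.55 K, T₂ = 430.15 K. ΔS = ∫dQ_rev/T = m c ln(T₂/T₁) = 799 × 0.907 × ln(430.15/366.55) = 116 J/K.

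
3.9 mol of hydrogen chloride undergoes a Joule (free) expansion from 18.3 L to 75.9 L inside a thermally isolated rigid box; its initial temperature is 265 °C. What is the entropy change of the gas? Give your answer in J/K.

ΔS_gas = 46.1 J/K

No heat is exchanged and no work is done, so the ideal-gas temperature stays constant.
Entropy is a state function; using a reversible isothermal path, ΔS_gas = nR ln(V₂/V₁) = 3.9 × 8.314 × ln(75.9/18.3) = 46.1 J/K.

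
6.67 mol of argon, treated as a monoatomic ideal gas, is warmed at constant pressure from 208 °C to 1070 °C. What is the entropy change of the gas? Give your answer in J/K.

ΔS = 142 J/K

In kelvin: T₁ = 481.15 K, T₂ = 1343.15 K. At constant pressure, ΔS = nC_p ln(T₂/T₁) with C_p = 5R/2 = 20.79 J mol⁻¹ K⁻¹.
ΔS = 6.67 × 20.79 × ln(1343.15/481.15) = 142 J/K.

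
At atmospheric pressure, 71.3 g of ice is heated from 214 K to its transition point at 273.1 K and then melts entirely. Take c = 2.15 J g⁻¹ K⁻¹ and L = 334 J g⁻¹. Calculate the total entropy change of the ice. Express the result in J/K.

Warming step: ΔS₁ = m c ln(T_tr/T_i) = 71.3 × 2.15 × ln(273.1/214) = 37.38 J/K.
Phase change: ΔS₂ = +mL/T_tr = 71.3 × 334 / 273.1 = 87.2 J/K.
ΔS_total = (37.38) + (87.2) = 125 J/K.

ΔS = 125 J/K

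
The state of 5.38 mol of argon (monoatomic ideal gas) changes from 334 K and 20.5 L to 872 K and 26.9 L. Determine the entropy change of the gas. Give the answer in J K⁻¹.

ΔS = 76.5 J/K

Entropy is a state function: ΔS = nC_V ln(T₂/T₁) + nR ln(V₂/V₁), with C_V = 3R/2 = 12.47 J mol⁻¹ K⁻¹ for a monoatomic ideal gas.
ΔS = 5.38 × [12.47 × ln(872/334) + 8.314 × ln(26.9/20.5)] = 76.5 J/K.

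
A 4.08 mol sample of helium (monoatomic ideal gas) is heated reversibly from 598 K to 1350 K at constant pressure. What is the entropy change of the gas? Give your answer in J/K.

ΔS = 69.1 J/K

At constant pressure, ΔS = nC_p ln(T₂/T₁) with C_p = 5R/2 = 20.79 J mol⁻¹ K⁻¹.
ΔS = 4.08 × 20.79 × ln(1350/598) = 69.1 J/K.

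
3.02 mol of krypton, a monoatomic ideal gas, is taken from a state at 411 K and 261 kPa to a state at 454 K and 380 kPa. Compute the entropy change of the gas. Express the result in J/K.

ΔS = -3.19 J/K

ΔS = nC_p ln(T₂/T₁) − nR ln(P₂/P₁), with C_p = 5R/2 = 20.79 J mol⁻¹ K⁻¹ for a monoatomic ideal gas.
ΔS = 3.02 × [20.79 × ln(454/411) − 8.314 × ln(380/261)] = -3.19 J/K.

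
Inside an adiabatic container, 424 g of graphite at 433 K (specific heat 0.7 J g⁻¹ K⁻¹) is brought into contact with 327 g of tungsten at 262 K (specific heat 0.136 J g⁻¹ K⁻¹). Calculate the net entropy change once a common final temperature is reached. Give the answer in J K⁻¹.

ΔS_total = 4.31 J/K

Energy balance: T_f = (m₁c₁T₁ + m₂c₂T₂)/(m₁c₁ + m₂c₂) = 410.72 K.
ΔS₁ = m₁c₁ ln(T_f/T₁) = 296.8 × ln(410.72/433) = -15.68 J/K.
ΔS₂ = m₂c₂ ln(T_f/T₂) = 44.472 × ln(410.72/262) = 19.99 J/K.
ΔS_total = -15.68 + 19.99 = 4.31 J/K.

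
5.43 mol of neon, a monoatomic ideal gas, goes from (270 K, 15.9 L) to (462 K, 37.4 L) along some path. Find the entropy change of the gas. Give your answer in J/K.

ΔS = 75 J/K

Entropy is a state function: ΔS = nC_V ln(T₂/T₁) + nR ln(V₂/V₁), with C_V = 3R/2 = 12.47 J mol⁻¹ K⁻¹ for a monoatomic ideal gas.
ΔS = 5.43 × [12.47 × ln(462/270) + 8.314 × ln(37.4/15.9)] = 75 J/K.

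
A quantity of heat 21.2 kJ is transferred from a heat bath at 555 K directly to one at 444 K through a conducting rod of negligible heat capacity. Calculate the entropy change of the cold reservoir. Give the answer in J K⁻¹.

ΔS_cold = 47.7 J/K

The cold reservoir gains heat Q, so ΔS_cold = +Q/T_C = 21200/444 = 47.7 J/K.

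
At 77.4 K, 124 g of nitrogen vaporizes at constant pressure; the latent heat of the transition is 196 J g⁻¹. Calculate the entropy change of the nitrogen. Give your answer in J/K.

Heat absorbed by the substance: Q = mL = 124 × 196 = 24304 J.
At constant T, ΔS = Q_rev/T = 24304 / 77.4 = 314 J/K.

ΔS = 314 J/K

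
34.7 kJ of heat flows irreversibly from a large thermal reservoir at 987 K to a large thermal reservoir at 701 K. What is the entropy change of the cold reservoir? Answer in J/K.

ΔS_cold = 49.5 J/K

The cold reservoir gains heat Q, so ΔS_cold = +Q/T_C = 34700/701 = 49.5 J/K.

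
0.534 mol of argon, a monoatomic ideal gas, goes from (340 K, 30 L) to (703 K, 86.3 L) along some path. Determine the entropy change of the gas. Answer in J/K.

Entropy is a state function: ΔS = nC_V ln(T₂/T₁) + nR ln(V₂/V₁), with C_V = 3R/2 = 12.47 J mol⁻¹ K⁻¹ for a monoatomic ideal gas.
ΔS = 0.534 × [12.47 × ln(703/340) + 8.314 × ln(86.3/30)] = 9.53 J/K.

ΔS = 9.53 J/K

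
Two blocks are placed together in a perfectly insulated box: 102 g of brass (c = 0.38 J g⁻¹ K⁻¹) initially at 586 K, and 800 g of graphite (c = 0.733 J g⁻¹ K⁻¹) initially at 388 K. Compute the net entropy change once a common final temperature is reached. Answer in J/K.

ΔS_total = 3.49 J/K

Energy balance: T_f = (m₁c₁T₁ + m₂c₂T₂)/(m₁c₁ + m₂c₂) = 400.28 K.
ΔS₁ = m₁c₁ ln(T_f/T₁) = 38.76 × ln(400.28/586) = -14.774 J/K.
ΔS₂ = m₂c₂ ln(T_f/T₂) = 586.4 × ln(400.28/388) = 18.266 J/K.
ΔS_total = -14.774 + 18.266 = 3.49 J/K.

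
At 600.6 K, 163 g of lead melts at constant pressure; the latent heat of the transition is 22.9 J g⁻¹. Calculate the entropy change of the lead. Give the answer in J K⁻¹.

ΔS = 6.21 J/K

Heat absorbed by the substance: Q = mL = 163 × 22.9 = 3732.7 J.
At constant T, ΔS = Q_rev/T = 3732.7 / 600.6 = 6.21 J/K.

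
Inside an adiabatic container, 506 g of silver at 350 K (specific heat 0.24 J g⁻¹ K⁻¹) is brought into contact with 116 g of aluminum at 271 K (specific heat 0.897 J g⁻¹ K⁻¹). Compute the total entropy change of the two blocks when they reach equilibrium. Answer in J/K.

ΔS_total = 1.82 J/K

Energy balance: T_f = (m₁c₁T₁ + m₂c₂T₂)/(m₁c₁ + m₂c₂) = 313.55 K.
ΔS₁ = m₁c₁ ln(T_f/T₁) = 121.44 × ln(313.55/350) = -13.357 J/K.
ΔS₂ = m₂c₂ ln(T_f/T₂) = 104.052 × ln(313.55/271) = 15.174 J/K.
ΔS_total = -13.357 + 15.174 = 1.82 J/K.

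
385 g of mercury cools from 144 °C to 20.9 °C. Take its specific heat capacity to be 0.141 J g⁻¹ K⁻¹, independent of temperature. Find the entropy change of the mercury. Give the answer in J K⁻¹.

ΔS = -19 J/K

In kelvin: T₁ = 417.15 K, T₂ = 294.05 K. ΔS = ∫dQ_rev/T = m c ln(T₂/T₁) = 385 × 0.141 × ln(294.05/417.15) = -19 J/K.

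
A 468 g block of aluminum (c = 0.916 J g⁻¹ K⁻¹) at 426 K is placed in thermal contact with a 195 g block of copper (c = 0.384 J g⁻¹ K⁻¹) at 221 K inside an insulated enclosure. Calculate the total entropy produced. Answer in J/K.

Energy balance: T_f = (m₁c₁T₁ + m₂c₂T₂)/(m₁c₁ + m₂c₂) = 395.52 K.
ΔS₁ = m₁c₁ ln(T_f/T₁) = 428.688 × ln(395.52/426) = -31.83 J/K.
ΔS₂ = m₂c₂ ln(T_f/T₂) = 74.88 × ln(395.52/221) = 43.58 J/K.
ΔS_total = -31.83 + 43.58 = 11.8 J/K.

ΔS_total = 11.8 J/K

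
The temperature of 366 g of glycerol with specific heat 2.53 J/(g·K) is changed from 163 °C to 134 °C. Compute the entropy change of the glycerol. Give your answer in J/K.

ΔS = -63.7 J/K

In kelvin: T₁ = 436.15 K, T₂ = 407.15 K. ΔS = ∫dQ_rev/T = m c ln(T₂/T₁) = 366 × 2.53 × ln(407.15/436.15) = -63.7 J/K.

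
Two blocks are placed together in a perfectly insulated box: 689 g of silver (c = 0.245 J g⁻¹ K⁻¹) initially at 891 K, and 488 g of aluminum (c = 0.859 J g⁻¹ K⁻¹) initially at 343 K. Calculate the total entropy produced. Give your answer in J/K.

Energy balance: T_f = (m₁c₁T₁ + m₂c₂T₂)/(m₁c₁ + m₂c₂) = 500.32 K.
ΔS₁ = m₁c₁ ln(T_f/T₁) = 168.805 × ln(500.32/891) = -97.416 J/K.
ΔS₂ = m₂c₂ ln(T_f/T₂) = 419.192 × ln(500.32/343) = 158.25 J/K.
ΔS_total = -97.416 + 158.25 = 60.8 J/K.

ΔS_total = 60.8 J/K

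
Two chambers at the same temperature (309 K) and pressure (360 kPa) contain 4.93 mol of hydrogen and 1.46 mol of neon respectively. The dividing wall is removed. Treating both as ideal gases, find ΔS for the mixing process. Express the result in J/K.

Mole fractions: x_A = 4.93/6.39 = 0.772, x_B = 0.228.
ΔS_mix = −R(n_A ln x_A + n_B ln x_B) = −8.314 × (4.93 ln 0.772 + 1.46 ln 0.228) = 28.6 J/K.

ΔS_mix = 28.6 J/K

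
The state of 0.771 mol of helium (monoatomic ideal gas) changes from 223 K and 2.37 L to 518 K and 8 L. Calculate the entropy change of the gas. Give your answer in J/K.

Entropy is a state function: ΔS = nC_V ln(T₂/T₁) + nR ln(V₂/V₁), with C_V = 3R/2 = 12.47 J mol⁻¹ K⁻¹ for a monoatomic ideal gas.
ΔS = 0.771 × [12.47 × ln(518/223) + 8.314 × ln(8/2.37)] = 15.9 J/K.

ΔS = 15.9 J/K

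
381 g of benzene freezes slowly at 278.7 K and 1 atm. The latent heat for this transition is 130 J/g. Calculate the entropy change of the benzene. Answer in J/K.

ΔS = -178 J/K

Heat released by the substance: Q = −mL = −381 × 130 = −49530 J.
At constant T, ΔS = Q_rev/T = −49530 / 278.7 = -178 J/K.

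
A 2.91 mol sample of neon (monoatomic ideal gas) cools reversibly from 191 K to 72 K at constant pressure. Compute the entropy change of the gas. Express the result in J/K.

At constant pressure, ΔS = nC_p ln(T₂/T₁) with C_p = 5R/2 = 20.79 J mol⁻¹ K⁻¹.
ΔS = 2.91 × 20.79 × ln(72/191) = -59 J/K.

ΔS = -59 J/K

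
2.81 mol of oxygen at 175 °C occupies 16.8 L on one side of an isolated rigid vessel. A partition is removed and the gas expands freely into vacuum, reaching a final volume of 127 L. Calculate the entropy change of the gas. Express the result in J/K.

No heat is exchanged and no work is done, so the ideal-gas temperature stays constant.
Entropy is a state function; using a reversible isothermal path, ΔS_gas = nR ln(V₂/V₁) = 2.81 × 8.314 × ln(127/16.8) = 47.3 J/K.

ΔS_gas = 47.3 J/K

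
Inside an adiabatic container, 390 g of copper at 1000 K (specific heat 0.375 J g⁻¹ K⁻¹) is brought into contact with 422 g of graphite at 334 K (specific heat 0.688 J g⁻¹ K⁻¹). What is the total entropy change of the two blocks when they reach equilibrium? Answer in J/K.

ΔS_total = 63 J/K

Energy balance: T_f = (m₁c₁T₁ + m₂c₂T₂)/(m₁c₁ + m₂c₂) = 557.1 K.
ΔS₁ = m₁c₁ ln(T_f/T₁) = 146.25 × ln(557.1/1000) = -85.558 J/K.
ΔS₂ = m₂c₂ ln(T_f/T₂) = 290.336 × ln(557.1/334) = 148.54 J/K.
ΔS_total = -85.558 + 148.54 = 63 J/K.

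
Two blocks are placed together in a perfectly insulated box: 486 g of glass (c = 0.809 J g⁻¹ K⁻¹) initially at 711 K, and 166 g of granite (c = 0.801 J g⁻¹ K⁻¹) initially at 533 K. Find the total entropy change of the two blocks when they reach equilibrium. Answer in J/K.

Energy balance: T_f = (m₁c₁T₁ + m₂c₂T₂)/(m₁c₁ + m₂c₂) = 666.02 K.
ΔS₁ = m₁c₁ ln(T_f/T₁) = 393.174 × ln(666.02/711) = -25.697 J/K.
ΔS₂ = m₂c₂ ln(T_f/T₂) = 132.966 × ln(666.02/533) = 29.624 J/K.
ΔS_total = -25.697 + 29.624 = 3.93 J/K.

ΔS_total = 3.93 J/K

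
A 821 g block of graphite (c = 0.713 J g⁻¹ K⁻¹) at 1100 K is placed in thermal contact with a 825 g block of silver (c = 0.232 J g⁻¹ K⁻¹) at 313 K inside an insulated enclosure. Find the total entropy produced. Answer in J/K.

Energy balance: T_f = (m₁c₁T₁ + m₂c₂T₂)/(m₁c₁ + m₂c₂) = 906.08 K.
ΔS₁ = m₁c₁ ln(T_f/T₁) = 585.373 × ln(906.08/1100) = -113.5 J/K.
ΔS₂ = m₂c₂ ln(T_f/T₂) = 191.4 × ln(906.08/313) = 203.4 J/K.
ΔS_total = -113.5 + 203.4 = 89.9 J/K.

ΔS_total = 89.9 J/K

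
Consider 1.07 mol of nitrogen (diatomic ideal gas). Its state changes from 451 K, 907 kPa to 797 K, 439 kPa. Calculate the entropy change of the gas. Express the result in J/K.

ΔS = 24.2 J/K

ΔS = nC_p ln(T₂/T₁) − nR ln(P₂/P₁), with C_p = 7R/2 = 29.1 J mol⁻¹ K⁻¹ for a diatomic ideal gas.
ΔS = 1.07 × [29.1 × ln(797/451) − 8.314 × ln(439/907)] = 24.2 J/K.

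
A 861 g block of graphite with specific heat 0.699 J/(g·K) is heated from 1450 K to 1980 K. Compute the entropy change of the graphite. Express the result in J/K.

ΔS = 187 J/K

ΔS = ∫dQ_rev/T = m c ln(T₂/T₁) = 861 × 0.699 × ln(1980/1450) = 187 J/K.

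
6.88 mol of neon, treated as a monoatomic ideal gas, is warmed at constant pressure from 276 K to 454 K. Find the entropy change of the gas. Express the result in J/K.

ΔS = 71.2 J/K

At constant pressure, ΔS = nC_p ln(T₂/T₁) with C_p = 5R/2 = 20.79 J mol⁻¹ K⁻¹.
ΔS = 6.88 × 20.79 × ln(454/276) = 71.2 J/K.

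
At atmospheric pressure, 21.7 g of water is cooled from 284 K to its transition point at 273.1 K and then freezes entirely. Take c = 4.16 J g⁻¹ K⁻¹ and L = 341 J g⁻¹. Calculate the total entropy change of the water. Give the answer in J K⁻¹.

ΔS = -30.6 J/K

Cooling step: ΔS₁ = m c ln(T_tr/T_i) = 21.7 × 4.16 × ln(273.1/284) = -3.533 J/K.
Phase change: ΔS₂ = −mL/T_tr = −21.7 × 341 / 273.1 = -27.1 J/K.
ΔS_total = (-3.533) + (-27.1) = -30.6 J/K.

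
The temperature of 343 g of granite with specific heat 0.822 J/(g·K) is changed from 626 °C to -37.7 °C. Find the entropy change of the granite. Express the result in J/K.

In kelvin: T₁ = 899.15 K, T₂ = 235.45 K. ΔS = ∫dQ_rev/T = m c ln(T₂/T₁) = 343 × 0.822 × ln(235.45/899.15) = -378 J/K.

ΔS = -378 J/K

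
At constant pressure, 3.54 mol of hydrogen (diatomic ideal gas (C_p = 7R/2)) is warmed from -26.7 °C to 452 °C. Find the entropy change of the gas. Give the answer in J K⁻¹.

In kelvin: T₁ = 246.45 K, T₂ = 725.15 K. At constant pressure, ΔS = nC_p ln(T₂/T₁) with C_p = 7R/2 = 29.1 J mol⁻¹ K⁻¹.
ΔS = 3.54 × 29.1 × ln(725.15/246.45) = 111 J/K.

ΔS = 111 J/K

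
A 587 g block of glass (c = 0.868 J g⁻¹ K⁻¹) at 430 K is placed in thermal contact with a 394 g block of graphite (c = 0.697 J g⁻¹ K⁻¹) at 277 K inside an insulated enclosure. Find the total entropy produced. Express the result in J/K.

Energy balance: T_f = (m₁c₁T₁ + m₂c₂T₂)/(m₁c₁ + m₂c₂) = 376.42 K.
ΔS₁ = m₁c₁ ln(T_f/T₁) = 509.516 × ln(376.42/430) = -67.81 J/K.
ΔS₂ = m₂c₂ ln(T_f/T₂) = 274.618 × ln(376.42/277) = 84.22 J/K.
ΔS_total = -67.81 + 84.22 = 16.4 J/K.

ΔS_total = 16.4 J/K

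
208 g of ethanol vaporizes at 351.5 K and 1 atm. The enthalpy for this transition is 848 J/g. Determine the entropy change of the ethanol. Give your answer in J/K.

ΔS = 502 J/K

Heat absorbed by the substance: Q = mL = 208 × 848 = 176384 J.
At constant T, ΔS = Q_rev/T = 176384 / 351.5 = 502 J/K.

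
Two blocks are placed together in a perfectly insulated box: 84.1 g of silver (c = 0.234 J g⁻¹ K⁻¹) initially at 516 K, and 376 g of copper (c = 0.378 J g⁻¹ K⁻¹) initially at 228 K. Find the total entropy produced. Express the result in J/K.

ΔS_total = 7.05 J/K

Energy balance: T_f = (m₁c₁T₁ + m₂c₂T₂)/(m₁c₁ + m₂c₂) = 263.03 K.
ΔS₁ = m₁c₁ ln(T_f/T₁) = 19.6794 × ln(263.03/516) = -13.26 J/K.
ΔS₂ = m₂c₂ ln(T_f/T₂) = 142.128 × ln(263.03/228) = 20.31 J/K.
ΔS_total = -13.26 + 20.31 = 7.05 J/K.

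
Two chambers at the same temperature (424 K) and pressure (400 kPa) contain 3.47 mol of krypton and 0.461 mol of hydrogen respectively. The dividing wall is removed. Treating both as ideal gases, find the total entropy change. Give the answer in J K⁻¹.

ΔS_mix = 11.8 J/K

Mole fractions: x_A = 3.47/3.93 = 0.883, x_B = 0.117.
ΔS_mix = −R(n_A ln x_A + n_B ln x_B) = −8.314 × (3.47 ln 0.883 + 0.461 ln 0.117) = 11.8 J/K.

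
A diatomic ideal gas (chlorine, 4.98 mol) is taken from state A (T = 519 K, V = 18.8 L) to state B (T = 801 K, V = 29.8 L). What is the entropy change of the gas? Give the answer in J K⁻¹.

ΔS = 64 J/K

Entropy is a state function: ΔS = nC_V ln(T₂/T₁) + nR ln(V₂/V₁), with C_V = 5R/2 = 20.79 J mol⁻¹ K⁻¹ for a diatomic ideal gas.
ΔS = 4.98 × [20.79 × ln(801/519) + 8.314 × ln(29.8/18.8)] = 64 J/K.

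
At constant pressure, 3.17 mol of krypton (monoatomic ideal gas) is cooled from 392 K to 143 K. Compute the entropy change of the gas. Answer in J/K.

At constant pressure, ΔS = nC_p ln(T₂/T₁) with C_p = 5R/2 = 20.79 J mol⁻¹ K⁻¹.
ΔS = 3.17 × 20.79 × ln(143/392) = -66.4 J/K.

ΔS = -66.4 J/K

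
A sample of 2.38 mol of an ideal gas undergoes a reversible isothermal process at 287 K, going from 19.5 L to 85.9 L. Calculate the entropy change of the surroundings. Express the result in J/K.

For an isothermal ideal gas ΔS_gas = nR ln(V₂/V₁) = 2.38 × 8.314 × ln(85.9/19.5) = 29.3 J/K.
The process is reversible, so ΔS_surr = −ΔS_gas = -29.3 J/K and ΔS_universe = 0.

ΔS_surr = -29.3 J/K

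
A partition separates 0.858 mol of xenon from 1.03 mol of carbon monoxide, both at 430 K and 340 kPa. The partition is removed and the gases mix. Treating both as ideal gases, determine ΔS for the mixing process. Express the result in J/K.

ΔS_mix = 10.8 J/K

Mole fractions: x_A = 0.858/1.89 = 0.454, x_B = 0.546.
ΔS_mix = −R(n_A ln x_A + n_B ln x_B) = −8.314 × (0.858 ln 0.454 + 1.03 ln 0.546) = 10.8 J/K.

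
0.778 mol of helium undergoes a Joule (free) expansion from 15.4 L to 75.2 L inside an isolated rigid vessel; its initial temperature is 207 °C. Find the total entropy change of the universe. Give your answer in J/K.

For an ideal gas in free expansion Q = 0 and W = 0, so T is unchanged.
Entropy is a state function; using a reversible isothermal path, ΔS_gas = nR ln(V₂/V₁) = 0.778 × 8.314 × ln(75.2/15.4) = 10.3 J/K.
The insulated surroundings exchange no heat, so ΔS_surr = 0 and ΔS_universe = ΔS_gas.

ΔS_universe = 10.3 J/K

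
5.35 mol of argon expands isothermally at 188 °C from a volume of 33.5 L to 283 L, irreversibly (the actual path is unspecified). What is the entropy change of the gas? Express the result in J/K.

ΔS_gas = 94.9 J/K

Entropy is a state function, so ΔS_gas depends only on the end states.
For an isothermal ideal gas ΔS_gas = nR ln(V₂/V₁) = 5.35 × 8.314 × ln(283/33.5) = 94.9 J/K.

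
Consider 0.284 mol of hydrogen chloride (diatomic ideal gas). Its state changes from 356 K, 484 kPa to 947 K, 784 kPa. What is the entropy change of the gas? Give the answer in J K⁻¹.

ΔS = 6.95 J/K

ΔS = nC_p ln(T₂/T₁) − nR ln(P₂/P₁), with C_p = 7R/2 = 29.1 J mol⁻¹ K⁻¹ for a diatomic ideal gas.
ΔS = 0.284 × [29.1 × ln(947/356) − 8.314 × ln(784/484)] = 6.95 J/K.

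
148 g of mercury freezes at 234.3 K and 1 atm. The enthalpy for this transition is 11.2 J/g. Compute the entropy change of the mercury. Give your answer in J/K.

Heat released by the substance: Q = −mL = −148 × 11.2 = −1657.6 J.
At constant T, ΔS = Q_rev/T = −1657.6 / 234.3 = -7.07 J/K.

ΔS = -7.07 J/K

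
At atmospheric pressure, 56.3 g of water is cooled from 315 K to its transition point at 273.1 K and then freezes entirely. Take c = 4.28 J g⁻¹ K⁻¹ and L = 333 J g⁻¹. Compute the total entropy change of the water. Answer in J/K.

ΔS = -103 J/K

Cooling step: ΔS₁ = m c ln(T_tr/T_i) = 56.3 × 4.28 × ln(273.1/315) = -34.39 J/K.
Phase change: ΔS₂ = −mL/T_tr = −56.3 × 333 / 273.1 = -68.65 J/K.
ΔS_total = (-34.39) + (-68.65) = -103 J/K.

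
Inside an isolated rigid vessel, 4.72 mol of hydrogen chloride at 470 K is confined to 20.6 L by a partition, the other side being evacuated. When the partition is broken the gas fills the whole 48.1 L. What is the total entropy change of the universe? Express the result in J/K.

For an ideal gas in free expansion Q = 0 and W = 0, so T is unchanged.
Entropy is a state function; using a reversible isothermal path, ΔS_gas = nR ln(V₂/V₁) = 4.72 × 8.314 × ln(48.1/20.6) = 33.3 J/K.
The insulated surroundings exchange no heat, so ΔS_surr = 0 and ΔS_universe = ΔS_gas.

ΔS_universe = 33.3 J/K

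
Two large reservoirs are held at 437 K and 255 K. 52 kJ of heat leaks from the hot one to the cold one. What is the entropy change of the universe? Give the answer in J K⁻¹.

ΔS_total = 84.9 J/K

ΔS_hot = −Q/T_H = −52000/437 = -119 J/K and ΔS_cold = +Q/T_C = 52000/255 = 203.9 J/K.
ΔS_total = -119 + 203.9 = 84.9 J/K, positive as the second law requires.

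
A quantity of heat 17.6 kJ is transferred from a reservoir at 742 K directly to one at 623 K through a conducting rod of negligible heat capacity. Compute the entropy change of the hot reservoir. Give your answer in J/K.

ΔS_hot = -23.7 J/K

The hot reservoir loses heat Q, so ΔS_hot = −Q/T_H = −17600/742 = -23.7 J/K.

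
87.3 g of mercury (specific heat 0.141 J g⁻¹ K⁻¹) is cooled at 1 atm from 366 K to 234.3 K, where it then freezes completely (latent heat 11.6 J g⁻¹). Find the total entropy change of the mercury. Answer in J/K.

Cooling step: ΔS₁ = m c ln(T_tr/T_i) = 87.3 × 0.141 × ln(234.3/366) = -5.49 J/K.
Phase change: ΔS₂ = −mL/T_tr = −87.3 × 11.6 / 234.3 = -4.322 J/K.
ΔS_total = (-5.49) + (-4.322) = -9.81 J/K.

ΔS = -9.81 J/K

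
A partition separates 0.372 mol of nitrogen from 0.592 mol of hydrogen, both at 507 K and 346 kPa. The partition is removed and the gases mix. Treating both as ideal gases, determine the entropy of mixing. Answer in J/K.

ΔS_mix = 5.34 J/K

Mole fractions: x_A = 0.372/0.964 = 0.386, x_B = 0.614.
ΔS_mix = −R(n_A ln x_A + n_B ln x_B) = −8.314 × (0.372 ln 0.386 + 0.592 ln 0.614) = 5.34 J/K.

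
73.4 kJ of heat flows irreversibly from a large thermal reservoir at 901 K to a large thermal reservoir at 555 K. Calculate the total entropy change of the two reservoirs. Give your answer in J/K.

ΔS_hot = −Q/T_H = −73400/901 = -81.47 J/K and ΔS_cold = +Q/T_C = 73400/555 = 132.3 J/K.
ΔS_total = -81.47 + 132.3 = 50.8 J/K, positive as the second law requires.

ΔS_total = 50.8 J/K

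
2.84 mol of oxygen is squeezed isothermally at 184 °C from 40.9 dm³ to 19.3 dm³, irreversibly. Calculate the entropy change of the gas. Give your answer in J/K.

ΔS_gas = -17.7 J/K

Entropy is a state function, so ΔS_gas depends only on the end states.
For an isothermal ideal gas ΔS_gas = nR ln(V₂/V₁) = 2.84 × 8.314 × ln(19.3/40.9) = -17.7 J/K.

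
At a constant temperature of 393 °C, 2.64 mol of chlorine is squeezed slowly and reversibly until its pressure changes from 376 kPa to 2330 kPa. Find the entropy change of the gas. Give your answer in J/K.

ΔS_gas = -40 J/K

For an isothermal ideal gas ΔS_gas = nR ln(P₁/P₂) = 2.64 × 8.314 × ln(376/2330) = -40 J/K.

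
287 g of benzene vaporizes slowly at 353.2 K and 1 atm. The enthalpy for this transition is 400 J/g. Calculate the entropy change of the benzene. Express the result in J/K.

Heat absorbed by the substance: Q = mL = 287 × 400 = 114800 J.
At constant T, ΔS = Q_rev/T = 114800 / 353.2 = 325 J/K.

ΔS = 325 J/K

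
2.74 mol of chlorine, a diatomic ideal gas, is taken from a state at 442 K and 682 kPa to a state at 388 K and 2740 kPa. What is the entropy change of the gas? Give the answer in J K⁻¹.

ΔS = -42.1 J/K

ΔS = nC_p ln(T₂/T₁) − nR ln(P₂/P₁), with C_p = 7R/2 = 29.1 J mol⁻¹ K⁻¹ for a diatomic ideal gas.
ΔS = 2.74 × [29.1 × ln(388/442) − 8.314 × ln(2740/682)] = -42.1 J/K.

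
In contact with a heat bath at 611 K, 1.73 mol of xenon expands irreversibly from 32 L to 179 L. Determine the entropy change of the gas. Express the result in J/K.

Entropy is a state function, so ΔS_gas depends only on the end states.
For an isothermal ideal gas ΔS_gas = nR ln(V₂/V₁) = 1.73 × 8.314 × ln(179/32) = 24.8 J/K.

ΔS_gas = 24.8 J/K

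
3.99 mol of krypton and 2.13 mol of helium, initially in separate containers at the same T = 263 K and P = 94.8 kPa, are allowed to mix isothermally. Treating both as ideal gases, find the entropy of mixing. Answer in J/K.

Mole fractions: x_A = 3.99/6.12 = 0.652, x_B = 0.348.
ΔS_mix = −R(n_A ln x_A + n_B ln x_B) = −8.314 × (3.99 ln 0.652 + 2.13 ln 0.348) = 32.9 J/K.

ΔS_mix = 32.9 J/K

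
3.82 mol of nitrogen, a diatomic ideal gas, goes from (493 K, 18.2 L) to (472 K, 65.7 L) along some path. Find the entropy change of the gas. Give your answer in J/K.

Entropy is a state function: ΔS = nC_V ln(T₂/T₁) + nR ln(V₂/V₁), with C_V = 5R/2 = 20.79 J mol⁻¹ K⁻¹ for a diatomic ideal gas.
ΔS = 3.82 × [20.79 × ln(472/493) + 8.314 × ln(65.7/18.2)] = 37.3 J/K.

ΔS = 37.3 J/K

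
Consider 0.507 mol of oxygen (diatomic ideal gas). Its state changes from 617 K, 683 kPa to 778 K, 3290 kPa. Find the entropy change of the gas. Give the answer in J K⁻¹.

ΔS = -3.21 J/K

ΔS = nC_p ln(T₂/T₁) − nR ln(P₂/P₁), with C_p = 7R/2 = 29.1 J mol⁻¹ K⁻¹ for a diatomic ideal gas.
ΔS = 0.507 × [29.1 × ln(778/617) − 8.314 × ln(3290/683)] = -3.21 J/K.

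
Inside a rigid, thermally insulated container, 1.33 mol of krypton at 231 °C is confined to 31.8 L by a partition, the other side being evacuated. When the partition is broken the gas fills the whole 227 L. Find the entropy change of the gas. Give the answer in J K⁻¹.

No heat is exchanged and no work is done, so the ideal-gas temperature stays constant.
Entropy is a state function; using a reversible isothermal path, ΔS_gas = nR ln(V₂/V₁) = 1.33 × 8.314 × ln(227/31.8) = 21.7 J/K.

ΔS_gas = 21.7 J/K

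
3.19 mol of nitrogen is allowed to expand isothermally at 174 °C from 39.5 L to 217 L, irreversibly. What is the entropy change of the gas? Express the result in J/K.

Entropy is a state function, so ΔS_gas depends only on the end states.
For an isothermal ideal gas ΔS_gas = nR ln(V₂/V₁) = 3.19 × 8.314 × ln(217/39.5) = 45.2 J/K.

ΔS_gas = 45.2 J/K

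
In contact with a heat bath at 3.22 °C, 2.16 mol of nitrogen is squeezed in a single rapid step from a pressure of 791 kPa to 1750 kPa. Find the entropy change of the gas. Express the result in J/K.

Entropy is a state function, so ΔS_gas depends only on the end states.
For an isothermal ideal gas ΔS_gas = nR ln(P₁/P₂) = 2.16 × 8.314 × ln(791/1750) = -14.3 J/K.

ΔS_gas = -14.3 J/K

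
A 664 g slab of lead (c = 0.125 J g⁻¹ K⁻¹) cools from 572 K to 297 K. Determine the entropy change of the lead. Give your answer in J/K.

ΔS = ∫dQ_rev/T = m c ln(T₂/T₁) = 664 × 0.125 × ln(297/572) = -54.4 J/K.

ΔS = -54.4 J/K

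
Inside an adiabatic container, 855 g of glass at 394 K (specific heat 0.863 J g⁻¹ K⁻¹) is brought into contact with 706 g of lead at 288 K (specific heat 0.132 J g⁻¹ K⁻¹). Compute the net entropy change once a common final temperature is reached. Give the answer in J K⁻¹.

ΔS_total = 3.75 J/K

Energy balance: T_f = (m₁c₁T₁ + m₂c₂T₂)/(m₁c₁ + m₂c₂) = 382.11 K.
ΔS₁ = m₁c₁ ln(T_f/T₁) = 737.865 × ln(382.11/394) = -22.6 J/K.
ΔS₂ = m₂c₂ ln(T_f/T₂) = 93.192 × ln(382.11/288) = 26.35 J/K.
ΔS_total = -22.6 + 26.35 = 3.75 J/K.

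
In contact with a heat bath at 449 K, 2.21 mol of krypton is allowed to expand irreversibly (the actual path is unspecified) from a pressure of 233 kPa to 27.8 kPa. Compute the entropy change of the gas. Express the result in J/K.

ΔS_gas = 39.1 J/K

Entropy is a state function, so ΔS_gas depends only on the end states.
For an isothermal ideal gas ΔS_gas = nR ln(P₁/P₂) = 2.21 × 8.314 × ln(233/27.8) = 39.1 J/K.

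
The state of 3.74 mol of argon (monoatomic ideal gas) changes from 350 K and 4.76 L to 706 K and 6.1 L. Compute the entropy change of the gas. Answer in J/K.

Entropy is a state function: ΔS = nC_V ln(T₂/T₁) + nR ln(V₂/V₁), with C_V = 3R/2 = 12.47 J mol⁻¹ K⁻¹ for a monoatomic ideal gas.
ΔS = 3.74 × [12.47 × ln(706/350) + 8.314 × ln(6.1/4.76)] = 40.4 J/K.

ΔS = 40.4 J/K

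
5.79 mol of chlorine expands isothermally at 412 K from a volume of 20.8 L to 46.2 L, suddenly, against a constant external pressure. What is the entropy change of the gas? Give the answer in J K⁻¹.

Entropy is a state function, so ΔS_gas depends only on the end states.
For an isothermal ideal gas ΔS_gas = nR ln(V₂/V₁) = 5.79 × 8.314 × ln(46.2/20.8) = 38.4 J/K.

ΔS_gas = 38.4 J/K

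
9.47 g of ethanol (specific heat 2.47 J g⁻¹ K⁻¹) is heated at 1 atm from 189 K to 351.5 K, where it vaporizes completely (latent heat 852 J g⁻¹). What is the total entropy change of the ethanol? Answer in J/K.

Warming step: ΔS₁ = m c ln(T_tr/T_i) = 9.47 × 2.47 × ln(351.5/189) = 14.51 J/K.
Phase change: ΔS₂ = +mL/T_tr = 9.47 × 852 / 351.5 = 22.95 J/K.
ΔS_total = (14.51) + (22.95) = 37.5 J/K.

ΔS = 37.5 J/K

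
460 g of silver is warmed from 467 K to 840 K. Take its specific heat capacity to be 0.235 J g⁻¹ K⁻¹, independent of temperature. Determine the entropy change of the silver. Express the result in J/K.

ΔS = ∫dQ_rev/T = m c ln(T₂/T₁) = 460 × 0.235 × ln(840/467) = 63.5 J/K.

ΔS = 63.5 J/K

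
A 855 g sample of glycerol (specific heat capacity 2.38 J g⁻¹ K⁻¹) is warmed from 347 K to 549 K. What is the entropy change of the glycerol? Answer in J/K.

ΔS = ∫dQ_rev/T = m c ln(T₂/T₁) = 855 × 2.38 × ln(549/347) = 934 J/K.

ΔS = 934 J/K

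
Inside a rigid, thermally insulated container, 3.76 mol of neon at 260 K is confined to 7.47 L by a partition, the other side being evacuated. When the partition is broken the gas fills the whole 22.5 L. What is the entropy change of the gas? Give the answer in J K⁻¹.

No heat is exchanged and no work is done, so the ideal-gas temperature stays constant.
Entropy is a state function; using a reversible isothermal path, ΔS_gas = nR ln(V₂/V₁) = 3.76 × 8.314 × ln(22.5/7.47) = 34.5 J/K.

ΔS_gas = 34.5 J/K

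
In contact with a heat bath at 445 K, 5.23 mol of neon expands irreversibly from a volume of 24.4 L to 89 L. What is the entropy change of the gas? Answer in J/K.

Entropy is a state function, so ΔS_gas depends only on the end states.
For an isothermal ideal gas ΔS_gas = nR ln(V₂/V₁) = 5.23 × 8.314 × ln(89/24.4) = 56.3 J/K.

ΔS_gas = 56.3 J/K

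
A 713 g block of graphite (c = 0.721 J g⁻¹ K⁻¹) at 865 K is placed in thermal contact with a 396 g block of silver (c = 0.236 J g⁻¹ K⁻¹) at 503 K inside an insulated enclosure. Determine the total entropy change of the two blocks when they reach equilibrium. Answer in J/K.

ΔS_total = 10.2 J/K

Energy balance: T_f = (m₁c₁T₁ + m₂c₂T₂)/(m₁c₁ + m₂c₂) = 809.31 K.
ΔS₁ = m₁c₁ ln(T_f/T₁) = 514.073 × ln(809.31/865) = -34.21 J/K.
ΔS₂ = m₂c₂ ln(T_f/T₂) = 93.456 × ln(809.31/503) = 44.45 J/K.
ΔS_total = -34.21 + 44.45 = 10.2 J/K.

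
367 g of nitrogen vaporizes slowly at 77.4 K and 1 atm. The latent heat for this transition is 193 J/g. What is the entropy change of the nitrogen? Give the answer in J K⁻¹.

ΔS = 915 J/K

Heat absorbed by the substance: Q = mL = 367 × 193 = 70831 J.
At constant T, ΔS = Q_rev/T = 70831 / 77.4 = 915 J/K.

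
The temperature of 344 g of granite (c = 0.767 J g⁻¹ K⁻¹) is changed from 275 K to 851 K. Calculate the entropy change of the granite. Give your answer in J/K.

ΔS = ∫dQ_rev/T = m c ln(T₂/T₁) = 344 × 0.767 × ln(851/275) = 298 J/K.

ΔS = 298 J/K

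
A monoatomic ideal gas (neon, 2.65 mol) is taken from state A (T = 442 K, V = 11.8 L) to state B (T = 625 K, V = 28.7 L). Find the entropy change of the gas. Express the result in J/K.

Entropy is a state function: ΔS = nC_V ln(T₂/T₁) + nR ln(V₂/V₁), with C_V = 3R/2 = 12.47 J mol⁻¹ K⁻¹ for a monoatomic ideal gas.
ΔS = 2.65 × [12.47 × ln(625/442) + 8.314 × ln(28.7/11.8)] = 31 J/K.

ΔS = 31 J/K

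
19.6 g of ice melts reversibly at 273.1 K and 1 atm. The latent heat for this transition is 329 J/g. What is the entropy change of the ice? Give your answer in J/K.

Heat absorbed by the substance: Q = mL = 19.6 × 329 = 6448.4 J.
At constant T, ΔS = Q_rev/T = 6448.4 / 273.1 = 23.6 J/K.

ΔS = 23.6 J/K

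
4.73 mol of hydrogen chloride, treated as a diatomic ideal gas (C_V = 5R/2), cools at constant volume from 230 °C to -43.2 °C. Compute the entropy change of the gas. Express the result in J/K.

In kelvin: T₁ = 503.15 K, T₂ = 229.95 K. At constant volume, ΔS = nC_V ln(T₂/T₁) with C_V = 5R/2 = 20.79 J mol⁻¹ K⁻¹.
ΔS = 4.73 × 20.79 × ln(229.95/503.15) = -77 J/K.

ΔS = -77 J/K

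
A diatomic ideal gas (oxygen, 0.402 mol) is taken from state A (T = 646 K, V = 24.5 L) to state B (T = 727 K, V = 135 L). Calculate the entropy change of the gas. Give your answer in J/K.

Entropy is a state function: ΔS = nC_V ln(T₂/T₁) + nR ln(V₂/V₁), with C_V = 5R/2 = 20.79 J mol⁻¹ K⁻¹ for a diatomic ideal gas.
ΔS = 0.402 × [20.79 × ln(727/646) + 8.314 × ln(135/24.5)] = 6.69 J/K.

ΔS = 6.69 J/K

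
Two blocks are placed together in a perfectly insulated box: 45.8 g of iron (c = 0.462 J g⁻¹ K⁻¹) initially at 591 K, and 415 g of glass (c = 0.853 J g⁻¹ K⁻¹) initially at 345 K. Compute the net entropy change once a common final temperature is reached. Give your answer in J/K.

ΔS_total = 3.4 J/K

Energy balance: T_f = (m₁c₁T₁ + m₂c₂T₂)/(m₁c₁ + m₂c₂) = 358.87 K.
ΔS₁ = m₁c₁ ln(T_f/T₁) = 21.1596 × ln(358.87/591) = -10.56 J/K.
ΔS₂ = m₂c₂ ln(T_f/T₂) = 353.995 × ln(358.87/345) = 13.96 J/K.
ΔS_total = -10.56 + 13.96 = 3.4 J/K.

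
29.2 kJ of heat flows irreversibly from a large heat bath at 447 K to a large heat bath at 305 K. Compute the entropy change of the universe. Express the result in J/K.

ΔS_hot = −Q/T_H = −29200/447 = -65.32 J/K and ΔS_cold = +Q/T_C = 29200/305 = 95.74 J/K.
ΔS_total = -65.32 + 95.74 = 30.4 J/K, positive as the second law requires.

ΔS_total = 30.4 J/K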